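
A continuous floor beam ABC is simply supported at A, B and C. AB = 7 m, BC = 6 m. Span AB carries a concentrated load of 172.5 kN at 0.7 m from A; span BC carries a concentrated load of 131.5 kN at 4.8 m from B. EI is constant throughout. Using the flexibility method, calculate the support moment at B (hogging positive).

Release continuity at B by inserting a hinge; the redundant is the internal moment M_B. The primary structure is two simply-supported spans AB and BC.
Discontinuity in slope at B on the released structure — sum the simple-span end rotations:
  span AB: point load 172.5 at a = 0.7: Pab(L + a)/(6LEI) = 139.5/EI
  span BC: point load 131.5 at a = 4.8: Pab(L + b)/(6LEI) = 151.5/EI
  relative rotation θ_0 = (139.5 + 151.5)/EI = 291/EI
A unit hogging moment at B produces rotation L₁/(3EI) + L₂/(3EI) = 4.333/EI.
Compatibility: M_B·(L₁+L₂)/(3EI) = θ_0, giving M_B = 67.14 kN·m (hogging).

M_B = 67.14 kN·m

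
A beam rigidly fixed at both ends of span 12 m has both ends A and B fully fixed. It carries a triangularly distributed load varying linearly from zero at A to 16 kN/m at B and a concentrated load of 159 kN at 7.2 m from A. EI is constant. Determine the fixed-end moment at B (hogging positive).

Release both end moments; the primary structure is a simply-supported span AB with redundants M_A and M_B.
On the primary (simply-supported) span, the end slopes from the loading are:
  at A: triangular load, peak 16: 7w₀L³/(360EI) = 537.6/EI
  at B: triangular load, peak 16: w₀L³/(45EI) = 614.4/EI
  at A: point load 159 at a = 7.2: Pab(L + b)/(6LEI) = 1282/EI
  at B: point load 159 at a = 7.2: Pab(L + a)/(6LEI) = 1465/EI
  θ_A0 = 1820/EI,  θ_B0 = 2080/EI
Flexibility coefficients: a unit moment at one end gives L/(3EI) there and L/(6EI) at the far end, so f₁₁ = f₂₂ = 4/EI and f₁₂ = f₂₁ = 2/EI.
Compatibility — zero rotation at each built-in end:
  4 M_A + 2 M_B = 1820
  2 M_A + 4 M_B = 2080
Solving the pair gives M_A = 260 kN·m and M_B = 390 kN·m (hogging).

M_B = 390 kN·m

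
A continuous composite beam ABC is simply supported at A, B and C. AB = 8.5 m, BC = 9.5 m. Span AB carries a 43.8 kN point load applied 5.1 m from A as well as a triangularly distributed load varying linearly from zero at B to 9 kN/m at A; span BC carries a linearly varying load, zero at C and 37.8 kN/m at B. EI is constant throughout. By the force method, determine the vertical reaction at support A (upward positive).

R_A = 22.82 kN

Insert a hinge at B; M_B is the redundant, and each span becomes simply supported.
Rotations at B on the released spans (each span's end-slope, ×1/EI):
  span AB: point load 43.8 at a = 5.1: Pab(L + a)/(6LEI) = 202.5/EI
  span AB: triangular load, peak 9: 7w₀L³/(360EI) = 107.5/EI
  span BC: triangular load, peak 37.8: w₀L³/(45EI) = 720.2/EI
  relative rotation θ_0 = (310 + 720.2)/EI = 1030/EI
A unit hogging moment at B produces rotation L₁/(3EI) + L₂/(3EI) = 6/EI.
Compatibility: M_B·(L₁+L₂)/(3EI) = θ_0, giving M_B = 171.7 kN·m (hogging).
Span AB, ΣM about A with M_B applied at B: R_B^{AB}·8.5 = 331.8 + 171.7, so R_B^{AB} = 59.23 kN and R_A = 82.05 − 59.23 = 22.82 kN.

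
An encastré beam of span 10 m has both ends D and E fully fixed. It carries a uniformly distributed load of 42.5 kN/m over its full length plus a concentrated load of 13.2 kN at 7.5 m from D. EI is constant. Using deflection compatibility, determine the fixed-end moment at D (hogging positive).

M_D = 360.4 kN·m

Release both end moments; the primary structure is a simply-supported span DE with redundants M_D and M_E.
End rotations of the released simple span under the applied load (×1/EI):
  at D: UDL 42.5: wL³/(24EI) = 1771/EI
  at E: UDL 42.5: wL³/(24EI) = 1771/EI
  at D: point load 13.2 at a = 7.5: Pab(L + b)/(6LEI) = 51.56/EI
  at E: point load 13.2 at a = 7.5: Pab(L + a)/(6LEI) = 72.19/EI
  θ_D0 = 1822/EI,  θ_E0 = 1843/EI
Flexibility coefficients: a unit moment at one end gives L/(3EI) there and L/(6EI) at the far end, so f₁₁ = f₂₂ = 3.333/EI and f₁₂ = f₂₁ = 1.667/EI.
Compatibility — zero rotation at each built-in end:
  3.333 M_D + 1.667 M_E = 1822
  1.667 M_D + 3.333 M_E = 1843
Solving the pair gives M_D = 360.4 kN·m and M_E = 372.7 kN·m (hogging).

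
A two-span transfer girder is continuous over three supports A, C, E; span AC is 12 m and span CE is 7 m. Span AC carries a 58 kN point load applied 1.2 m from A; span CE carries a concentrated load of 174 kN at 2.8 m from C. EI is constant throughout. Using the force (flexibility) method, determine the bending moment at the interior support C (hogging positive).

Release continuity at C by inserting a hinge; the redundant is the internal moment M_C. The primary structure is two simply-supported spans AC and CE.
Rotations at C on the released spans (each span's end-slope, ×1/EI):
  span AC: point load 58 at a = 1.2: Pab(L + a)/(6LEI) = 137.8/EI
  span CE: point load 174 at a = 2.8: Pab(L + b)/(6LEI) = 545.7/EI
  relative rotation θ_0 = (137.8 + 545.7)/EI = 683.5/EI
A unit hogging moment at C produces rotation L₁/(3EI) + L₂/(3EI) = 6.333/EI.
Slope continuity at C: θ_0 = M_C·6.333/EI, so M_C = 683.5/6.333 = 107.9 kN·m (hogging).

M_C = 107.9 kN·m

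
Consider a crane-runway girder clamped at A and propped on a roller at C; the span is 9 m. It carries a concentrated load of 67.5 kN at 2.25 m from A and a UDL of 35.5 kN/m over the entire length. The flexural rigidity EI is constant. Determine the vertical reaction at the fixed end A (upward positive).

R_A = 261.4 kN

Release the roller at C. Primary structure: cantilever fixed at A.
Deflection at C on the released cantilever, summing each load's contribution:
  point load 67.5 at a = 2.25: Pa²(3L − a)/(6EI) = 1410/EI
  UDL 35.5: wL⁴/(8EI) = 29114/EI
  δ_0 = 30524/EI
Tip deflection under a unit load at C: L³/(3EI) = 243/EI.
Compatibility at C: δ_0 − R_C·δ_{CC} = 0, so R_C = 30524/243 = 125.6 kN.
Vertical equilibrium: R_A = ΣP − R_C = 387 − 125.6 = 261.4 kN.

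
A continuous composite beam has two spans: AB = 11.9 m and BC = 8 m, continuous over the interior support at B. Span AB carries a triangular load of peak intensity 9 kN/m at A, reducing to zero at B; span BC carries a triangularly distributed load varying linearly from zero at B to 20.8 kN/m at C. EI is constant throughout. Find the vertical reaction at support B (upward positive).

R_B = 61.4 kN

Insert a hinge at B; M_B is the redundant, and each span becomes simply supported.
Discontinuity in slope at B on the released structure — sum the simple-span end rotations:
  span AB: triangular load, peak 9: 7w₀L³/(360EI) = 294.9/EI
  span BC: triangular load, peak 20.8: 7w₀L³/(360EI) = 207.1/EI
  relative rotation θ_0 = (294.9 + 207.1)/EI = 502/EI
A unit hogging moment at B produces rotation L₁/(3EI) + L₂/(3EI) = 6.633/EI.
Slope continuity at B: θ_0 = M_B·6.633/EI, so M_B = 502/6.633 = 75.68 kN·m (hogging).
Span AB, ΣM about A with M_B applied at B: R_B^{AB}·11.9 = 212.4 + 75.68, so R_B^{AB} = 24.21 kN and R_A = 53.55 − 24.21 = 29.34 kN.
Span BC, ΣM about C: R_B^{BC}·8 = 221.9 + 75.68, so R_B^{BC} = 37.19 kN and R_C = 83.2 − 37.19 = 46.01 kN.
R_B = 24.21 + 37.19 = 61.4 kN.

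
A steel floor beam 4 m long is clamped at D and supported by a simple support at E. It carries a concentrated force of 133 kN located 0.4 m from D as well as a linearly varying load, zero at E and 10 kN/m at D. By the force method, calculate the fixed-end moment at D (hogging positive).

Remove the prop at E; the released (primary) structure is a cantilever built in at D.
Deflection at E on the released cantilever, summing each load's contribution:
  point load 133 at a = 0.4: Pa²(3L − a)/(6EI) = 41.14/EI
  triangular load, peak 10 at the fixed end: w₀L⁴/(30EI) = 85.33/EI
  δ_0 = 126.5/EI
Tip deflection under a unit load at E: L³/(3EI) = 21.33/EI.
Compatibility at E: δ_0 − R_E·δ_{EE} = 0, so R_E = 126.5/21.33 = 5.928 kN.
Moment equilibrium about D: M_D = Σ(load moments about D) − R_E·L = 79.87 − 5.928×4 = 56.15 kN·m.

M_D = 56.15 kN·m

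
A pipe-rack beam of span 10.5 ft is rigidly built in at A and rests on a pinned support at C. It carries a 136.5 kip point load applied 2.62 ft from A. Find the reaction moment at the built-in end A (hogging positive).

Remove the prop at C; the released (primary) structure is a cantilever built in at A.
Primary-structure tip deflection at C by superposition:
  point load 136.5 at a = 2.62: Pa²(3L − a)/(6EI) = 4510/EI
Tip deflection under a unit load at C: L³/(3EI) = 385.9/EI.
The prop prevents deflection at C: R_C = δ_0/δ_{CC} = 4510/385.9 = 11.69 kip.
Moment equilibrium about A: M_A = Σ(load moments about A) − R_C·L = 357.6 − 11.69×10.5 = 234.9 kip·ft.

M_A = 234.9 kip·ft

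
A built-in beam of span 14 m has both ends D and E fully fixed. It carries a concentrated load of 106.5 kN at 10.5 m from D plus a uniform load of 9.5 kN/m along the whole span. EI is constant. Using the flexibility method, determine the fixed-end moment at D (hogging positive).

Take the two fixed-end moments M_D, M_E as redundants; the released structure is the simple span DE.
End rotations of the released simple span under the applied load (×1/EI):
  at D: point load 106.5 at a = 10.5: Pab(L + b)/(6LEI) = 815.4/EI
  at E: point load 106.5 at a = 10.5: Pab(L + a)/(6LEI) = 1142/EI
  at D: UDL 9.5: wL³/(24EI) = 1086/EI
  at E: UDL 9.5: wL³/(24EI) = 1086/EI
  θ_D0 = 1902/EI,  θ_E0 = 2228/EI
Flexibility coefficients: a unit moment at one end gives L/(3EI) there and L/(6EI) at the far end, so f₁₁ = f₂₂ = 4.667/EI and f₁₂ = f₂₁ = 2.333/EI.
Compatibility — zero rotation at each built-in end:
  4.667 M_D + 2.333 M_E = 1902
  2.333 M_D + 4.667 M_E = 2228
Solving the pair gives M_D = 225.1 kN·m and M_E = 364.8 kN·m (hogging).

M_D = 225.1 kN·m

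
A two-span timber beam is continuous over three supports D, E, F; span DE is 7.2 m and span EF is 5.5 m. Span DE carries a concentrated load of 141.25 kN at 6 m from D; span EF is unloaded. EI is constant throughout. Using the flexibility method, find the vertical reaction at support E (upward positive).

R_E = 141.2 kN

Take M_E as the redundant. Released structure: two simple spans DE and EF with a hinge at E.
End slopes at the hinge E, treating each span as simply supported:
  span DE: point load 141.25 at a = 6: Pab(L + a)/(6LEI) = 310.8/EI
  relative rotation θ_0 = (310.8 + 0)/EI = 310.8/EI
A unit hogging moment at E produces rotation L₁/(3EI) + L₂/(3EI) = 4.233/EI.
Slope continuity at E: θ_0 = M_E·4.233/EI, so M_E = 310.8/4.233 = 73.41 kN·m (hogging).
Span DE, ΣM about D with M_E applied at E: R_E^{DE}·7.2 = 847.5 + 73.41, so R_E^{DE} = 127.9 kN and R_D = 141.2 − 127.9 = 13.35 kN.
Span EF, ΣM about F: R_E^{EF}·5.5 = 0 + 73.41, so R_E^{EF} = 13.35 kN and R_F = 0 − 13.35 = -13.35 kN.
R_E = 127.9 + 13.35 = 141.2 kN.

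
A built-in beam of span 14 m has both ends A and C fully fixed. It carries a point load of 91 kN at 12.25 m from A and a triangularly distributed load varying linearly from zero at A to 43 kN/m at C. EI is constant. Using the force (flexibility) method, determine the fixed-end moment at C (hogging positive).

M_C = 543.3 kN·m

Release both end moments; the primary structure is a simply-supported span AC with redundants M_A and M_C.
End rotations of the released simple span under the applied load (×1/EI):
  at A: point load 91 at a = 12.25: Pab(L + b)/(6LEI) = 365.8/EI
  at C: point load 91 at a = 12.25: Pab(L + a)/(6LEI) = 609.6/EI
  at A: triangular load, peak 43: 7w₀L³/(360EI) = 2294/EI
  at C: triangular load, peak 43: w₀L³/(45EI) = 2622/EI
  θ_A0 = 2660/EI,  θ_C0 = 3232/EI
Flexibility coefficients: a unit moment at one end gives L/(3EI) there and L/(6EI) at the far end, so f₁₁ = f₂₂ = 4.667/EI and f₁₂ = f₂₁ = 2.333/EI.
Compatibility — zero rotation at each built-in end:
  4.667 M_A + 2.333 M_C = 2660
  2.333 M_A + 4.667 M_C = 3232
Solving the pair gives M_A = 298.4 kN·m and M_C = 543.3 kN·m (hogging).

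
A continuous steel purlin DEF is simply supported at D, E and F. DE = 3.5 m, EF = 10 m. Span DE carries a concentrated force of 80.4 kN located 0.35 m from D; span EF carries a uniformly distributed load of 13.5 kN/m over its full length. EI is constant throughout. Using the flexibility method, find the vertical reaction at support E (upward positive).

R_E = 125.1 kN

Release continuity at E by inserting a hinge; the redundant is the internal moment M_E. The primary structure is two simply-supported spans DE and EF.
End slopes at the hinge E, treating each span as simply supported:
  span DE: point load 80.4 at a = 0.35: Pab(L + a)/(6LEI) = 16.25/EI
  span EF: UDL 13.5: wL³/(24EI) = 562.5/EI
  relative rotation θ_0 = (16.25 + 562.5)/EI = 578.8/EI
A unit hogging moment at E produces rotation L₁/(3EI) + L₂/(3EI) = 4.5/EI.
Slope continuity at E: θ_0 = M_E·4.5/EI, so M_E = 578.8/4.5 = 128.6 kN·m (hogging).
Span DE, ΣM about D with M_E applied at E: R_E^{DE}·3.5 = 28.14 + 128.6, so R_E^{DE} = 44.79 kN and R_D = 80.4 − 44.79 = 35.61 kN.
Span EF, ΣM about F: R_E^{EF}·10 = 675 + 128.6, so R_E^{EF} = 80.36 kN and R_F = 135 − 80.36 = 54.64 kN.
R_E = 44.79 + 80.36 = 125.1 kN.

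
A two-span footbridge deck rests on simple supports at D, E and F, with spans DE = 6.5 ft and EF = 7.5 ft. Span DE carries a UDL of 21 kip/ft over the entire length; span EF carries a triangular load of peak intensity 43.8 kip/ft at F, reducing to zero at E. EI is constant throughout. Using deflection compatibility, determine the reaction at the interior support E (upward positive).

R_E = 159.9 kip

Insert a hinge at E; M_E is the redundant, and each span becomes simply supported.
Discontinuity in slope at E on the released structure — sum the simple-span end rotations:
  span DE: UDL 21: wL³/(24EI) = 240.3/EI
  span EF: triangular load, peak 43.8: 7w₀L³/(360EI) = 359.3/EI
  relative rotation θ_0 = (240.3 + 359.3)/EI = 599.6/EI
A unit hogging moment at E produces rotation L₁/(3EI) + L₂/(3EI) = 4.667/EI.
Slope continuity at E: θ_0 = M_E·4.667/EI, so M_E = 599.6/4.667 = 128.5 kip·ft (hogging).
Span DE, ΣM about D with M_E applied at E: R_E^{DE}·6.5 = 443.6 + 128.5, so R_E^{DE} = 88.02 kip and R_D = 136.5 − 88.02 = 48.48 kip.
Span EF, ΣM about F: R_E^{EF}·7.5 = 410.6 + 128.5, so R_E^{EF} = 71.88 kip and R_F = 164.2 − 71.88 = 92.37 kip.
R_E = 88.02 + 71.88 = 159.9 kip.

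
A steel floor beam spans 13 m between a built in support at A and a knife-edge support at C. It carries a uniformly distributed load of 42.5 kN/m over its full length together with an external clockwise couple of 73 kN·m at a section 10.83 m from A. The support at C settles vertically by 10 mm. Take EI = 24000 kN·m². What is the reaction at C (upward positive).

R_C = 215 kN

Remove the prop at C; the released (primary) structure is a cantilever built in at A.
Deflection at C on the released cantilever, summing each load's contribution:
  UDL 42.5: wL⁴/(8EI) = 151730/EI
  clockwise couple 73 at a = 10.83: M₀a(2L − a)/(2EI) = 5997/EI
  δ_0 = 157727/EI
Tip deflection under a unit load at C: L³/(3EI) = 732.3/EI.
With EI = 24000 kN·m²: δ_0 = 6.572 m and δ_{CC} = 0.030514 m/kN.
Compatibility — the beam at C must follow the support down by 0.01 m: δ_0 − R_C·δ_{CC} = 0.01, so R_C = (6.572 − 0.01)/0.030514 = 215 kN.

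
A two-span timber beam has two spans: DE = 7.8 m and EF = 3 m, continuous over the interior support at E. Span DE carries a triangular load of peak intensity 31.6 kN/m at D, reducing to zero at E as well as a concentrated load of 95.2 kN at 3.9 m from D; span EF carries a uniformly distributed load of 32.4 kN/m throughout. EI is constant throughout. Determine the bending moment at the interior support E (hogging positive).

M_E = 191.7 kN·m

Release continuity at E by inserting a hinge; the redundant is the internal moment M_E. The primary structure is two simply-supported spans DE and EF.
Rotations at E on the released spans (each span's end-slope, ×1/EI):
  span DE: triangular load, peak 31.6: 7w₀L³/(360EI) = 291.6/EI
  span DE: point load 95.2 at a = 3.9: Pab(L + a)/(6LEI) = 362/EI
  span EF: UDL 32.4: wL³/(24EI) = 36.45/EI
  relative rotation θ_0 = (653.6 + 36.45)/EI = 690/EI
A unit hogging moment at E produces rotation L₁/(3EI) + L₂/(3EI) = 3.6/EI.
Slope continuity at E: θ_0 = M_E·3.6/EI, so M_E = 690/3.6 = 191.7 kN·m (hogging).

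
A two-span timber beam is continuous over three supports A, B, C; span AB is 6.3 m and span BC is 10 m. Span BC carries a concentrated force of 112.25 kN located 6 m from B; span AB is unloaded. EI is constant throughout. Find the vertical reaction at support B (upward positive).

Release continuity at B by inserting a hinge; the redundant is the internal moment M_B. The primary structure is two simply-supported spans AB and BC.
Discontinuity in slope at B on the released structure — sum the simple-span end rotations:
  span BC: point load 112.25 at a = 6: Pab(L + b)/(6LEI) = 628.6/EI
  relative rotation θ_0 = (0 + 628.6)/EI = 628.6/EI
A unit hogging moment at B produces rotation L₁/(3EI) + L₂/(3EI) = 5.433/EI.
Slope continuity at B: θ_0 = M_B·5.433/EI, so M_B = 628.6/5.433 = 115.7 kN·m (hogging).
Span AB, ΣM about A with M_B applied at B: R_B^{AB}·6.3 = 0 + 115.7, so R_B^{AB} = 18.36 kN and R_A = 0 − 18.36 = -18.36 kN.
Span BC, ΣM about C: R_B^{BC}·10 = 449 + 115.7, so R_B^{BC} = 56.47 kN and R_C = 112.2 − 56.47 = 55.78 kN.
R_B = 18.36 + 56.47 = 74.83 kN.

R_B = 74.83 kN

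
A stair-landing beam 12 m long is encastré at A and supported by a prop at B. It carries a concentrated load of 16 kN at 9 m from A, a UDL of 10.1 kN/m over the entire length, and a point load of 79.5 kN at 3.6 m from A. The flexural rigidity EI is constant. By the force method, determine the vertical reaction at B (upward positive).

R_B = 65.23 kN

Release the roller at B. Primary structure: cantilever fixed at A.
Deflection at B on the released cantilever, summing each load's contribution:
  point load 16 at a = 9: Pa²(3L − a)/(6EI) = 5832/EI
  UDL 10.1: wL⁴/(8EI) = 26179/EI
  point load 79.5 at a = 3.6: Pa²(3L − a)/(6EI) = 5564/EI
  δ_0 = 37575/EI
Flexibility coefficient — unit upward force at B: δ_{BB} = L³/(3EI) = 576/EI.
Compatibility at B: δ_0 − R_B·δ_{BB} = 0, so R_B = 37575/576 = 65.23 kN.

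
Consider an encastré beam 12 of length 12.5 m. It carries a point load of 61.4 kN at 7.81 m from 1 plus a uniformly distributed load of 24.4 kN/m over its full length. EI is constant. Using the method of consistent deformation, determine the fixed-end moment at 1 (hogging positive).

M_1 = 385.2 kN·m

Take the two fixed-end moments M_1, M_2 as redundants; the released structure is the simple span 12.
End rotations of the released simple span under the applied load (×1/EI):
  at 1: point load 61.4 at a = 7.81: Pab(L + b)/(6LEI) = 515.5/EI
  at 2: point load 61.4 at a = 7.81: Pab(L + a)/(6LEI) = 609/EI
  at 1: UDL 24.4: wL³/(24EI) = 1986/EI
  at 2: UDL 24.4: wL³/(24EI) = 1986/EI
  θ_10 = 2501/EI,  θ_20 = 2595/EI
Flexibility coefficients: a unit moment at one end gives L/(3EI) there and L/(6EI) at the far end, so f₁₁ = f₂₂ = 4.167/EI and f₁₂ = f₂₁ = 2.083/EI.
Compatibility — zero rotation at each built-in end:
  4.167 M_1 + 2.083 M_2 = 2501
  2.083 M_1 + 4.167 M_2 = 2595
Solving the pair gives M_1 = 385.2 kN·m and M_2 = 430.1 kN·m (hogging).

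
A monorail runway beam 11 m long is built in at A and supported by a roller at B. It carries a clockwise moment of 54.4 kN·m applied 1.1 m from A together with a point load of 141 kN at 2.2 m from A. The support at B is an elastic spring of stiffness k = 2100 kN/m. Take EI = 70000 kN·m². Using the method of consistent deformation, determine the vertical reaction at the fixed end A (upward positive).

R_A = 132.3 kN

Take the reaction at B as the redundant and release it; the primary structure is a cantilever fixed at A.
Primary-structure tip deflection at B by superposition:
  clockwise couple 54.4 at a = 1.1: M₀a(2L − a)/(2EI) = 625.3/EI
  point load 141 at a = 2.2: Pa²(3L − a)/(6EI) = 3503/EI
  δ_0 = 4129/EI
Flexibility coefficient — unit upward force at B: δ_{BB} = L³/(3EI) = 443.7/EI.
With EI = 70000 kN·m²: δ_0 = 0.058979 m and δ_{BB} = 0.006338 m/kN.
Compatibility — the spring shortens by R_B/k under the reaction it provides: δ_0 − R_B·δ_{BB} = R_B/k. With 1/k = 0.000476 m/kN, R_B = δ_0 / (δ_{BB} + 1/k) = 0.058979 / (0.006338 + 0.000476) = 8.655 kN.
Vertical equilibrium: R_A = ΣP − R_B = 141 − 8.655 = 132.3 kN.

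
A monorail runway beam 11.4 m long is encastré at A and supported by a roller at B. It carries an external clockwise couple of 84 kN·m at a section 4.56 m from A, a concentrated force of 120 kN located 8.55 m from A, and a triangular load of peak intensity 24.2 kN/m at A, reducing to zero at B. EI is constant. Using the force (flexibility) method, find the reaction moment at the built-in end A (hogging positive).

Release the roller at B. Primary structure: cantilever fixed at A.
Downward deflection at the released point B due to the loads:
  clockwise couple 84 at a = 4.56: M₀a(2L − a)/(2EI) = 3493/EI
  point load 120 at a = 8.55: Pa²(3L − a)/(6EI) = 37502/EI
  triangular load, peak 24.2 at the fixed end: w₀L⁴/(30EI) = 13624/EI
  δ_0 = 54619/EI
Flexibility coefficient — unit upward force at B: δ_{BB} = L³/(3EI) = 493.8/EI.
Compatibility at B: δ_0 − R_B·δ_{BB} = 0, so R_B = 54619/493.8 = 110.6 kN.
Moment equilibrium about A: M_A = Σ(load moments about A) − R_B·L = 1634 − 110.6×11.4 = 373.3 kN·m.

M_A = 373.3 kN·m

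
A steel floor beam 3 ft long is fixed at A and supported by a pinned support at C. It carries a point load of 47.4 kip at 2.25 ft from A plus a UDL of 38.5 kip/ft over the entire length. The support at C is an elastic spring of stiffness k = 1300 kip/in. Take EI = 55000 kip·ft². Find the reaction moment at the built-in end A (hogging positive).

Choose R_C as the redundant. The primary structure is the cantilever fixed at A.
Deflection at C on the released cantilever, summing each load's contribution:
  point load 47.4 at a = 2.25: Pa²(3L − a)/(6EI) = 270/EI
  UDL 38.5: wL⁴/(8EI) = 389.8/EI
  δ_0 = 659.8/EI
Flexibility coefficient — unit upward force at C: δ_{CC} = L³/(3EI) = 9/EI.
With EI = 55000 kip·ft²: δ_0 = 0.011996 ft and δ_{CC} = 0.000164 ft/kip.
Compatibility — the spring shortens by R_C/k under the reaction it provides: δ_0 − R_C·δ_{CC} = R_C/k. With 1/k = 1/(1300×12) ft/kip = 0.000064 ft/kip, R_C = δ_0 / (δ_{CC} + 1/k) = 0.011996 / (0.000164 + 0.000064) = 52.67 kip.
Moment equilibrium about A: M_A = Σ(load moments about A) − R_C·L = 279.9 − 52.67×3 = 121.9 kip·ft.

M_A = 121.9 kip·ft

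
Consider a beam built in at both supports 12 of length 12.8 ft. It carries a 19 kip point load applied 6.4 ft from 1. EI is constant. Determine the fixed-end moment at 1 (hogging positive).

Release both end moments; the primary structure is a simply-supported span 12 with redundants M_1 and M_2.
On the primary (simply-supported) span, the end slopes from the loading are:
  at 1: point load 19 at a = 6.4: Pab(L + b)/(6LEI) = 194.6/EI
  at 2: point load 19 at a = 6.4: Pab(L + a)/(6LEI) = 194.6/EI
  θ_10 = 194.6/EI,  θ_20 = 194.6/EI
Flexibility coefficients: a unit moment at one end gives L/(3EI) there and L/(6EI) at the far end, so f₁₁ = f₂₂ = 4.267/EI and f₁₂ = f₂₁ = 2.133/EI.
Compatibility — zero rotation at each built-in end:
  4.267 M_1 + 2.133 M_2 = 194.6
  2.133 M_1 + 4.267 M_2 = 194.6
Solving the pair gives M_1 = 30.4 kip·ft and M_2 = 30.4 kip·ft (hogging).

M_1 = 30.4 kip·ft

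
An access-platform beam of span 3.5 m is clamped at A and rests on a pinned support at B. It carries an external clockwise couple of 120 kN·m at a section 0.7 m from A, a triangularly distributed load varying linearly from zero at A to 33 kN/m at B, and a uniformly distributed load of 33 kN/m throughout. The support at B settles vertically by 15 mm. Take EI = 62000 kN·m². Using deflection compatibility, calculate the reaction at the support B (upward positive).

Release the roller at B. Primary structure: cantilever fixed at A.
Downward deflection at the released point B due to the loads:
  clockwise couple 120 at a = 0.7: M₀a(2L − a)/(2EI) = 264.6/EI
  triangular load, peak 33 at the free end: 11w₀L⁴/(120EI) = 453.9/EI
  UDL 33: wL⁴/(8EI) = 619/EI
  δ_0 = 1338/EI
Tip deflection under a unit load at B: L³/(3EI) = 14.29/EI.
With EI = 62000 kN·m²: δ_0 = 0.021573 m and δ_{BB} = 0.000231 m/kN.
Compatibility — the beam at B must follow the support down by 0.015 m: δ_0 − R_B·δ_{BB} = 0.015, so R_B = (0.021573 − 0.015)/0.000231 = 28.52 kN.

R_B = 28.52 kN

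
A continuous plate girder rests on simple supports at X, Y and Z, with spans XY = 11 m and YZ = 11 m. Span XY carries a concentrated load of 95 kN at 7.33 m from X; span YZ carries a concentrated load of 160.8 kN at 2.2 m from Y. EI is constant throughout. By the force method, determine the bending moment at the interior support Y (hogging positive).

Take M_Y as the redundant. Released structure: two simple spans XY and YZ with a hinge at Y.
Discontinuity in slope at Y on the released structure — sum the simple-span end rotations:
  span XY: point load 95 at a = 7.33: Pab(L + a)/(6LEI) = 709.8/EI
  span YZ: point load 160.8 at a = 2.2: Pab(L + b)/(6LEI) = 933.9/EI
  relative rotation θ_0 = (709.8 + 933.9)/EI = 1644/EI
A unit hogging moment at Y produces rotation L₁/(3EI) + L₂/(3EI) = 7.333/EI.
Compatibility: M_Y·(L₁+L₂)/(3EI) = θ_0, giving M_Y = 224.1 kN·m (hogging).

M_Y = 224.1 kN·m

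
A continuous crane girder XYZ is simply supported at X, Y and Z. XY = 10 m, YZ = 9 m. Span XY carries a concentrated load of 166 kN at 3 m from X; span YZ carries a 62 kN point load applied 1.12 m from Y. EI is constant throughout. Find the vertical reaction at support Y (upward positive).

Release continuity at Y by inserting a hinge; the redundant is the internal moment M_Y. The primary structure is two simply-supported spans XY and YZ.
Rotations at Y on the released spans (each span's end-slope, ×1/EI):
  span XY: point load 166 at a = 3: Pab(L + a)/(6LEI) = 755.3/EI
  span YZ: point load 62 at a = 1.12: Pab(L + b)/(6LEI) = 171/EI
  relative rotation θ_0 = (755.3 + 171)/EI = 926.3/EI
A unit hogging moment at Y produces rotation L₁/(3EI) + L₂/(3EI) = 6.333/EI.
Slope continuity at Y: θ_0 = M_Y·6.333/EI, so M_Y = 926.3/6.333 = 146.3 kN·m (hogging).
Span XY, ΣM about X with M_Y applied at Y: R_Y^{XY}·10 = 498 + 146.3, so R_Y^{XY} = 64.43 kN and R_X = 166 − 64.43 = 101.6 kN.
Span YZ, ΣM about Z: R_Y^{YZ}·9 = 488.6 + 146.3, so R_Y^{YZ} = 70.54 kN and R_Z = 62 − 70.54 = -8.536 kN.
R_Y = 64.43 + 70.54 = 135 kN.

R_Y = 135 kN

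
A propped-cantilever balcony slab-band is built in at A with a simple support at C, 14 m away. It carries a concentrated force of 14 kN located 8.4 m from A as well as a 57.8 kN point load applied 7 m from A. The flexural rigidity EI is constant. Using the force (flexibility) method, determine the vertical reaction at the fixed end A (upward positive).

Release the roller at C. Primary structure: cantilever fixed at A.
Primary-structure tip deflection at C by superposition:
  point load 14 at a = 8.4: Pa²(3L − a)/(6EI) = 5532/EI
  point load 57.8 at a = 7: Pa²(3L − a)/(6EI) = 16521/EI
  δ_0 = 22053/EI
Tip deflection under a unit load at C: L³/(3EI) = 914.7/EI.
The prop prevents deflection at C: R_C = δ_0/δ_{CC} = 22053/914.7 = 24.11 kN.
Vertical equilibrium: R_A = ΣP − R_C = 71.8 − 24.11 = 47.69 kN.

R_A = 47.69 kN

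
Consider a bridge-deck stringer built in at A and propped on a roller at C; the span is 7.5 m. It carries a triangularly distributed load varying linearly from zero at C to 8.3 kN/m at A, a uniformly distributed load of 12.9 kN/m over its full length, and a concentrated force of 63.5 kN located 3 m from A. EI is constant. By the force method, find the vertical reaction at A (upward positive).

R_A = 135.7 kN

Choose R_C as the redundant. The primary structure is the cantilever fixed at A.
Primary-structure tip deflection at C by superposition:
  triangular load, peak 8.3 at the fixed end: w₀L⁴/(30EI) = 875.4/EI
  UDL 12.9: wL⁴/(8EI) = 5102/EI
  point load 63.5 at a = 3: Pa²(3L − a)/(6EI) = 1857/EI
  δ_0 = 7835/EI
Tip deflection under a unit load at C: L³/(3EI) = 140.6/EI.
Compatibility at C: δ_0 − R_C·δ_{CC} = 0, so R_C = 7835/140.6 = 55.71 kN.
Vertical equilibrium: R_A = ΣP − R_C = 191.4 − 55.71 = 135.7 kN.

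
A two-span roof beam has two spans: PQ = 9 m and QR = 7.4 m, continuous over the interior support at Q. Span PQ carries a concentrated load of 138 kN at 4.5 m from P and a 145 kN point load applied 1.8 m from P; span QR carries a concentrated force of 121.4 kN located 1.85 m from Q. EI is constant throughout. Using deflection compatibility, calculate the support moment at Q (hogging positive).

M_Q = 263.1 kN·m

Take M_Q as the redundant. Released structure: two simple spans PQ and QR with a hinge at Q.
Rotations at Q on the released spans (each span's end-slope, ×1/EI):
  span PQ: point load 138 at a = 4.5: Pab(L + a)/(6LEI) = 698.6/EI
  span PQ: point load 145 at a = 1.8: Pab(L + a)/(6LEI) = 375.8/EI
  span QR: point load 121.4 at a = 1.85: Pab(L + b)/(6LEI) = 363.6/EI
  relative rotation θ_0 = (1074 + 363.6)/EI = 1438/EI
A unit hogging moment at Q produces rotation L₁/(3EI) + L₂/(3EI) = 5.467/EI.
Slope continuity at Q: θ_0 = M_Q·5.467/EI, so M_Q = 1438/5.467 = 263.1 kN·m (hogging).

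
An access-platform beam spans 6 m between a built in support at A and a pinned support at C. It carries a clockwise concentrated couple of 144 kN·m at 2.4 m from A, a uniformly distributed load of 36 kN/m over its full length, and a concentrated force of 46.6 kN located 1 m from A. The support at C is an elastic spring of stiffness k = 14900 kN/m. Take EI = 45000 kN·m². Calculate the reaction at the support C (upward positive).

R_C = 101.6 kN

Take the reaction at C as the redundant and release it; the primary structure is a cantilever fixed at A.
Primary-structure tip deflection at C by superposition:
  clockwise couple 144 at a = 2.4: M₀a(2L − a)/(2EI) = 1659/EI
  UDL 36: wL⁴/(8EI) = 5832/EI
  point load 46.6 at a = 1: Pa²(3L − a)/(6EI) = 132/EI
  δ_0 = 7623/EI
Flexibility coefficient — unit upward force at C: δ_{CC} = L³/(3EI) = 72/EI.
With EI = 45000 kN·m²: δ_0 = 0.1694 m and δ_{CC} = 0.0016 m/kN.
Compatibility — the spring shortens by R_C/k under the reaction it provides: δ_0 − R_C·δ_{CC} = R_C/k. With 1/k = 0.000067 m/kN, R_C = δ_0 / (δ_{CC} + 1/k) = 0.1694 / (0.0016 + 0.000067) = 101.6 kN.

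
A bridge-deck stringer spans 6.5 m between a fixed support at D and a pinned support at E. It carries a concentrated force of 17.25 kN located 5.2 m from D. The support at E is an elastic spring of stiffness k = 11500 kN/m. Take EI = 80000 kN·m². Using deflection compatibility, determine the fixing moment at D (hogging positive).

M_D = 16.34 kN·m

Remove the prop at E; the released (primary) structure is a cantilever built in at D.
Deflection at E on the released cantilever, summing each load's contribution:
  point load 17.25 at a = 5.2: Pa²(3L − a)/(6EI) = 1112/EI
Flexibility coefficient — unit upward force at E: δ_{EE} = L³/(3EI) = 91.54/EI.
With EI = 80000 kN·m²: δ_0 = 0.013896 m and δ_{EE} = 0.001144 m/kN.
Compatibility — the spring shortens by R_E/k under the reaction it provides: δ_0 − R_E·δ_{EE} = R_E/k. With 1/k = 0.000087 m/kN, R_E = δ_0 / (δ_{EE} + 1/k) = 0.013896 / (0.001144 + 0.000087) = 11.29 kN.
Moment equilibrium about D: M_D = Σ(load moments about D) − R_E·L = 89.7 − 11.29×6.5 = 16.34 kN·m.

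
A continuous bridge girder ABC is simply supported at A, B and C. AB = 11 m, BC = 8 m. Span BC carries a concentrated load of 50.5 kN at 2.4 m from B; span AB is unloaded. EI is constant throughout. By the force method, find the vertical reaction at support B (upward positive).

R_B = 41.91 kN

Insert a hinge at B; M_B is the redundant, and each span becomes simply supported.
Discontinuity in slope at B on the released structure — sum the simple-span end rotations:
  span BC: point load 50.5 at a = 2.4: Pab(L + b)/(6LEI) = 192.3/EI
  relative rotation θ_0 = (0 + 192.3)/EI = 192.3/EI
A unit hogging moment at B produces rotation L₁/(3EI) + L₂/(3EI) = 6.333/EI.
Compatibility: M_B·(L₁+L₂)/(3EI) = θ_0, giving M_B = 30.36 kN·m (hogging).
Span AB, ΣM about A with M_B applied at B: R_B^{AB}·11 = 0 + 30.36, so R_B^{AB} = 2.76 kN and R_A = 0 − 2.76 = -2.76 kN.
Span BC, ΣM about C: R_B^{BC}·8 = 282.8 + 30.36, so R_B^{BC} = 39.15 kN and R_C = 50.5 − 39.15 = 11.35 kN.
R_B = 2.76 + 39.15 = 41.91 kN.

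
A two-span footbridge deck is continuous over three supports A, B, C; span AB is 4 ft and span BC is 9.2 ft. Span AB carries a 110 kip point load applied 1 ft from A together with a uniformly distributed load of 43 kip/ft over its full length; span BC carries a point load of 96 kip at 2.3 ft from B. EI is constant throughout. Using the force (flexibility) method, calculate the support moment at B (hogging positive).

Take M_B as the redundant. Released structure: two simple spans AB and BC with a hinge at B.
Rotations at B on the released spans (each span's end-slope, ×1/EI):
  span AB: point load 110 at a = 1: Pab(L + a)/(6LEI) = 68.75/EI
  span AB: UDL 43: wL³/(24EI) = 114.7/EI
  span BC: point load 96 at a = 2.3: Pab(L + b)/(6LEI) = 444.4/EI
  relative rotation θ_0 = (183.4 + 444.4)/EI = 627.8/EI
A unit hogging moment at B produces rotation L₁/(3EI) + L₂/(3EI) = 4.4/EI.
Compatibility: M_B·(L₁+L₂)/(3EI) = θ_0, giving M_B = 142.7 kip·ft (hogging).

M_B = 142.7 kip·ft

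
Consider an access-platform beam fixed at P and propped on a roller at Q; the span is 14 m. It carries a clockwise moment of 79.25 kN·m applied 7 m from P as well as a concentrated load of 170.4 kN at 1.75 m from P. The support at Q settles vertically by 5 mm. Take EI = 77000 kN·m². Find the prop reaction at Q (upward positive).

Choose R_Q as the redundant. The primary structure is the cantilever fixed at P.
Primary-structure tip deflection at Q by superposition:
  clockwise couple 79.25 at a = 7: M₀a(2L − a)/(2EI) = 5825/EI
  point load 170.4 at a = 1.75: Pa²(3L − a)/(6EI) = 3501/EI
  δ_0 = 9326/EI
Tip deflection under a unit load at Q: L³/(3EI) = 914.7/EI.
With EI = 77000 kN·m²: δ_0 = 0.12111 m and δ_{QQ} = 0.011879 m/kN.
Compatibility — the beam at Q must follow the support down by 0.005 m: δ_0 − R_Q·δ_{QQ} = 0.005, so R_Q = (0.12111 − 0.005)/0.011879 = 9.775 kN.

R_Q = 9.775 kN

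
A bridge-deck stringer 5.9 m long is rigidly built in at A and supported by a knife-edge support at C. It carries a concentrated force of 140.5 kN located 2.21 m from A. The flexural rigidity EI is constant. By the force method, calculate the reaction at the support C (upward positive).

Choose R_C as the redundant. The primary structure is the cantilever fixed at A.
Deflection at C on the released cantilever, summing each load's contribution:
  point load 140.5 at a = 2.21: Pa²(3L − a)/(6EI) = 1772/EI
Tip deflection under a unit load at C: L³/(3EI) = 68.46/EI.
The prop prevents deflection at C: R_C = δ_0/δ_{CC} = 1772/68.46 = 25.88 kN.

R_C = 25.88 kN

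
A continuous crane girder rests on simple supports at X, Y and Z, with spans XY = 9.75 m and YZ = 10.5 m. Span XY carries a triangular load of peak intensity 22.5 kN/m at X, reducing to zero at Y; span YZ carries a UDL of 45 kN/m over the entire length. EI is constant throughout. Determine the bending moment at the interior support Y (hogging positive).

M_Y = 381.6 kN·m

Take M_Y as the redundant. Released structure: two simple spans XY and YZ with a hinge at Y.
Rotations at Y on the released spans (each span's end-slope, ×1/EI):
  span XY: triangular load, peak 22.5: 7w₀L³/(360EI) = 405.5/EI
  span YZ: UDL 45: wL³/(24EI) = 2171/EI
  relative rotation θ_0 = (405.5 + 2171)/EI = 2576/EI
A unit hogging moment at Y produces rotation L₁/(3EI) + L₂/(3EI) = 6.75/EI.
Slope continuity at Y: θ_0 = M_Y·6.75/EI, so M_Y = 2576/6.75 = 381.6 kN·m (hogging).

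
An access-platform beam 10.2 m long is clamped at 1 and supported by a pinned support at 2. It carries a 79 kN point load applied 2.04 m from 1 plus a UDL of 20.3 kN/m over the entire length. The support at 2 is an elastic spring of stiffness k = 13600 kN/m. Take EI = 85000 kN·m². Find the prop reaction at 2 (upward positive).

R_2 = 80.65 kN

Release the roller at 2. Primary structure: cantilever fixed at 1.
Free-end deflection of the primary structure under the applied loading (downward +):
  point load 79 at a = 2.04: Pa²(3L − a)/(6EI) = 1565/EI
  UDL 20.3: wL⁴/(8EI) = 27467/EI
  δ_0 = 29032/EI
Flexibility coefficient — unit upward force at 2: δ_{22} = L³/(3EI) = 353.7/EI.
With EI = 85000 kN·m²: δ_0 = 0.34155 m and δ_{22} = 0.004162 m/kN.
Compatibility — the spring shortens by R_2/k under the reaction it provides: δ_0 − R_2·δ_{22} = R_2/k. With 1/k = 0.000074 m/kN, R_2 = δ_0 / (δ_{22} + 1/k) = 0.34155 / (0.004162 + 0.000074) = 80.65 kN.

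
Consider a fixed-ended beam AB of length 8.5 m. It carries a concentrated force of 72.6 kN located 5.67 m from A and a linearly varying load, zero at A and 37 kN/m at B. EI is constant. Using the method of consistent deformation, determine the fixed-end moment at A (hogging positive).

Release both end moments; the primary structure is a simply-supported span AB with redundants M_A and M_B.
Simple-span end rotations at A and B under the given loads:
  at A: point load 72.6 at a = 5.67: Pab(L + b)/(6LEI) = 258.8/EI
  at B: point load 72.6 at a = 5.67: Pab(L + a)/(6LEI) = 323.7/EI
  at A: triangular load, peak 37: 7w₀L³/(360EI) = 441.8/EI
  at B: triangular load, peak 37: w₀L³/(45EI) = 504.9/EI
  θ_A0 = 700.6/EI,  θ_B0 = 828.6/EI
Flexibility coefficients: a unit moment at one end gives L/(3EI) there and L/(6EI) at the far end, so f₁₁ = f₂₂ = 2.833/EI and f₁₂ = f₂₁ = 1.417/EI.
Compatibility — zero rotation at each built-in end:
  2.833 M_A + 1.417 M_B = 700.6
  1.417 M_A + 2.833 M_B = 828.6
Solving the pair gives M_A = 134.7 kN·m and M_B = 225.1 kN·m (hogging).

M_A = 134.7 kN·m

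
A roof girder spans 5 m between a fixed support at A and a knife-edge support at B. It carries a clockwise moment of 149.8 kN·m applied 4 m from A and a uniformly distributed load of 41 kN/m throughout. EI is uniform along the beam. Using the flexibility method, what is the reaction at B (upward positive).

R_B = 120 kN

Release the roller at B. Primary structure: cantilever fixed at A.
Downward deflection at the released point B due to the loads:
  clockwise couple 149.8 at a = 4: M₀a(2L − a)/(2EI) = 1798/EI
  UDL 41: wL⁴/(8EI) = 3203/EI
  δ_0 = 5001/EI
Tip deflection under a unit load at B: L³/(3EI) = 41.67/EI.
The prop prevents deflection at B: R_B = δ_0/δ_{BB} = 5001/41.67 = 120 kN.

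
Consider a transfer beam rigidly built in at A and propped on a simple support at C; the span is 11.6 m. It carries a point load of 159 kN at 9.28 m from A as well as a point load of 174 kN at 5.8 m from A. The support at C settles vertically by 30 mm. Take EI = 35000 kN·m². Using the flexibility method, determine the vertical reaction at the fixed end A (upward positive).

Release the roller at C. Primary structure: cantilever fixed at A.
Free-end deflection of the primary structure under the applied loading (downward +):
  point load 159 at a = 9.28: Pa²(3L − a)/(6EI) = 58240/EI
  point load 174 at a = 5.8: Pa²(3L − a)/(6EI) = 28291/EI
  δ_0 = 86531/EI
Tip deflection under a unit load at C: L³/(3EI) = 520.3/EI.
With EI = 35000 kN·m²: δ_0 = 2.4723 m and δ_{CC} = 0.014866 m/kN.
Compatibility — the beam at C must follow the support down by 0.03 m: δ_0 − R_C·δ_{CC} = 0.03, so R_C = (2.4723 − 0.03)/0.014866 = 164.3 kN.
Vertical equilibrium: R_A = ΣP − R_C = 333 − 164.3 = 168.7 kN.

R_A = 168.7 kN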